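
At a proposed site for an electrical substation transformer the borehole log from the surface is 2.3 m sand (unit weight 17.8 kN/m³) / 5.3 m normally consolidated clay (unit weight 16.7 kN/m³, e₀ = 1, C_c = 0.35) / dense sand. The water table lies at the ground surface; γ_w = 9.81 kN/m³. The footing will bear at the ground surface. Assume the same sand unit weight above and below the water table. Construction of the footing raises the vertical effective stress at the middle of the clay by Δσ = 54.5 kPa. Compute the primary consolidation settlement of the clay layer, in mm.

Mid-depth of clay below the ground surface: z = 2.3 + 5.3/2 = 4.95 m.
Total vertical stress at mid-clay: σ_v = 17.8×2.3 + 16.7×2.65 = 85.195 kPa.
Pore pressure: u = 9.81×(4.95 − 0) = 48.56 kPa.
Initial effective stress: σ'_0 = σ_v − u = 85.195 − 48.56 = 36.635 kPa.
Final effective stress: σ'_f = σ'_0 + Δσ = 36.635 + 54.5 = 91.135 kPa.
Normally consolidated clay, so the full stress increment lies on the virgin compression line:
S_c = C_c·H/(1+e₀)·log₁₀(σ'_f/σ'_0) = 0.35×5.3/(1+1)×log₁₀(91.135/36.635)
    = 0.9275 × 0.39579 = 0.3671 m

S_c ≈ 367 mm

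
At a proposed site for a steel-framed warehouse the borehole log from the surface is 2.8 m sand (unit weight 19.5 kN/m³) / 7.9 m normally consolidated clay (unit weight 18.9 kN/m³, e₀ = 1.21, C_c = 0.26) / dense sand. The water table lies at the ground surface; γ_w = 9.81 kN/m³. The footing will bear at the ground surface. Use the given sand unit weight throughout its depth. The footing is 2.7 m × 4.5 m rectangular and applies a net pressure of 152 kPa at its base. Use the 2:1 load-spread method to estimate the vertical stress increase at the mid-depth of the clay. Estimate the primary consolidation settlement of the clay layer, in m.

Mid-depth of clay below the ground surface: z = 2.8 + 7.9/2 = 6.75 m.
Total vertical stress at mid-clay: σ_v = 19.5×2.8 + 18.9×3.95 = 129.25 kPa.
Pore pressure: u = 9.81×(6.75 − 0) = 66.218 kPa.
Initial effective stress: σ'_0 = σ_v − u = 129.25 − 66.218 = 63.032 kPa.
Stress increase at mid-clay by the 2:1 spreading method:
Δσ = qBL/((B+z)(L+z)) = 152×2.7×4.5/((2.7+6.75)(4.5+6.75)) = 17.371 kPa
Final effective stress: σ'_f = σ'_0 + Δσ = 63.032 + 17.371 = 80.403 kPa.
Normally consolidated clay, so the full stress increment lies on the virgin compression line:
S_c = C_c·H/(1+e₀)·log₁₀(σ'_f/σ'_0) = 0.26×7.9/(1+1.21)×log₁₀(80.403/63.032)
    = 0.92941 × 0.10571 = 0.09825 m

S_c ≈ 0.0982 m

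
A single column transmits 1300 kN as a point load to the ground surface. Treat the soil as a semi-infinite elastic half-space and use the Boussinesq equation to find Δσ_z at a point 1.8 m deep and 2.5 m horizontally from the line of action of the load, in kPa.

Boussinesq vertical stress below a point load on an elastic half-space:
Δσ_z = 3P/(2πz²) · [1 + (r/z)²]^(−5/2)
r/z = 2.5/1.8 = 1.3889; [1+(r/z)²]^(−5/2) = 0.068108.
Δσ_z = 3×1300/(2π×1.8²) × 0.068108 = 191.58 × 0.068108 = 13.05 kPa

Δσ_z ≈ 13 kPa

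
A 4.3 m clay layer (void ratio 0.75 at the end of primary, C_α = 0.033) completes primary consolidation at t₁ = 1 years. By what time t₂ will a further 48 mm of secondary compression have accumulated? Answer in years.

t₂ ≈ 3.91 years

S_s = C_α·H/(1+e_p)·log₁₀(t₂/t₁) ⇒ log₁₀(t₂/t₁) = S_s·(1+e_p)/(C_α·H).
log₁₀(t₂/t₁) = 0.048 × (1+0.75) / (0.033×4.3) = 0.592
t₂ = t₁ × 10^0.592 = 1 × 3.908 = 3.908 years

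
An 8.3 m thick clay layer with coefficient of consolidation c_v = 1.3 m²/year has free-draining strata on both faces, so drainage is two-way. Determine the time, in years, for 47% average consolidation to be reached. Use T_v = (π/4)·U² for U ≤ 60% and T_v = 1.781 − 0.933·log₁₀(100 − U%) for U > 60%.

t ≈ 2.3 years

Drainage path length: H_d = H/2 = 4.15 m (double drainage).
U ≤ 60%: T_v = (π/4)·U² = (π/4)×0.47² = 0.17349.
t = T_v·H_d²/c_v = 0.17349×4.15²/1.3 = 2.298 years.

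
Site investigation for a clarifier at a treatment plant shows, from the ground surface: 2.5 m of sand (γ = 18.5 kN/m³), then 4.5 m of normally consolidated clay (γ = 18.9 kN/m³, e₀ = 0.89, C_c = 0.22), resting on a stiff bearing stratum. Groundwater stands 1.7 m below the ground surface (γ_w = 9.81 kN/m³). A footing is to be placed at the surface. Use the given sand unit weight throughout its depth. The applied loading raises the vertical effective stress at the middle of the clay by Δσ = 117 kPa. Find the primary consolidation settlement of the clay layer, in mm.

S_c ≈ 249 mm

Mid-depth of clay below the ground surface: z = 2.5 + 4.5/2 = 4.75 m.
Total vertical stress at mid-clay: σ_v = 18.5×2.5 + 18.9×2.25 = 88.775 kPa.
Pore pressure: u = 9.81×(4.75 − 1.7) = 29.921 kPa.
Initial effective stress: σ'_0 = σ_v − u = 88.775 − 29.921 = 58.854 kPa.
Final effective stress: σ'_f = σ'_0 + Δσ = 58.854 + 117 = 175.85 kPa.
Normally consolidated clay, so the full stress increment lies on the virgin compression line:
S_c = C_c·H/(1+e₀)·log₁₀(σ'_f/σ'_0) = 0.22×4.5/(1+0.89)×log₁₀(175.85/58.854)
    = 0.52381 × 0.47537 = 0.249 m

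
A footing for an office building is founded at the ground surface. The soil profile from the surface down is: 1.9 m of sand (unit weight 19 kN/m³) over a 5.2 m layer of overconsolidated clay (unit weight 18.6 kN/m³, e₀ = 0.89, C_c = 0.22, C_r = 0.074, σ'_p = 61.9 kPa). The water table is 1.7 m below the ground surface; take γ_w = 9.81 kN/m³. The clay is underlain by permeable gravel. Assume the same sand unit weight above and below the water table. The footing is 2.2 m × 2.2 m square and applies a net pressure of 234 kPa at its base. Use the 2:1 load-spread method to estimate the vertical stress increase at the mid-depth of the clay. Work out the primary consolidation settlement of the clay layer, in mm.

Mid-depth of clay below the ground surface: z = 1.9 + 5.2/2 = 4.5 m.
Total vertical stress at mid-clay: σ_v = 19×1.9 + 18.6×2.6 = 84.46 kPa.
Pore pressure: u = 9.81×(4.5 − 1.7) = 27.468 kPa.
Initial effective stress: σ'_0 = σ_v − u = 84.46 − 27.468 = 56.992 kPa.
Stress increase at mid-clay by the 2:1 spreading method:
Δσ = qBL/((B+z)(L+z)) = 234×2.2×2.2/((2.2+4.5)(2.2+4.5)) = 25.23 kPa
Final effective stress: σ'_f = 56.992 + 25.23 = 82.222 kPa.
σ'_f = 82.222 > σ'_p = 61.9 kPa, so the stress path crosses the preconsolidation pressure — recompression up to σ'_p, then virgin compression beyond:
S_c = H/(1+e₀)·[C_r·log₁₀(σ'_p/σ'_0) + C_c·log₁₀(σ'_f/σ'_p)]
    = 5.2/1.89 × [0.074×log₁₀(61.9/56.992) + 0.22×log₁₀(82.222/61.9)]
    = 2.7513 × [0.0026549 + 0.027125] = 0.08193 m

S_c ≈ 81.9 mm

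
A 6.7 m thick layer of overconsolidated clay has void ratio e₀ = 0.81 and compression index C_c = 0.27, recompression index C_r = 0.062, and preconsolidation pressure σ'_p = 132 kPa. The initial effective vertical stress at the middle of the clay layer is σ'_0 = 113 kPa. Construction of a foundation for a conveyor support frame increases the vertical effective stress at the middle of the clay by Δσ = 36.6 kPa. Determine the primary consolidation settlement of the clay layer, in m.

S_c ≈ 0.0698 m

Final effective stress: σ'_f = 113 + 36.6 = 149.6 kPa.
σ'_f = 149.6 > σ'_p = 132 kPa, so the stress path crosses the preconsolidation pressure — recompression up to σ'_p, then virgin compression beyond:
S_c = H/(1+e₀)·[C_r·log₁₀(σ'_p/σ'_0) + C_c·log₁₀(σ'_f/σ'_p)]
    = 6.7/1.81 × [0.062×log₁₀(132/113) + 0.27×log₁₀(149.6/132)]
    = 3.7017 × [0.0041847 + 0.014677] = 0.06982 m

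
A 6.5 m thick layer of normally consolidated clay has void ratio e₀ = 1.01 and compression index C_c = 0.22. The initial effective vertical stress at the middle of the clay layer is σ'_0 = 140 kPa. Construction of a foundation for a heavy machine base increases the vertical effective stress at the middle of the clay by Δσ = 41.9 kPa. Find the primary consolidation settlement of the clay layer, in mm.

Final effective stress: σ'_f = σ'_0 + Δσ = 140 + 41.9 = 181.9 kPa.
Normally consolidated clay, so the full stress increment lies on the virgin compression line:
S_c = C_c·H/(1+e₀)·log₁₀(σ'_f/σ'_0) = 0.22×6.5/(1+1.01)×log₁₀(181.9/140)
    = 0.71144 × 0.1137 = 0.08089 m

S_c ≈ 80.9 mm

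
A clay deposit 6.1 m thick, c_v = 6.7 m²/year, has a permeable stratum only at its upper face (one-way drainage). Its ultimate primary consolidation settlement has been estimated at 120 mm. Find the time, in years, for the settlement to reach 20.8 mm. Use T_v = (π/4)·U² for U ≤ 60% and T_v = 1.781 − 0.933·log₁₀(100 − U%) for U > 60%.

Drainage path length: H_d = H = 6.1 m (single drainage).
U = S(t)/S_ult = 20.8/120 = 0.1733.
U ≤ 60%: T_v = (π/4)·U² = (π/4)×0.17333² = 0.023597.
t = T_v·H_d²/c_v = 0.023597×6.1²/6.7 = 0.1311 years.

t ≈ 0.131 years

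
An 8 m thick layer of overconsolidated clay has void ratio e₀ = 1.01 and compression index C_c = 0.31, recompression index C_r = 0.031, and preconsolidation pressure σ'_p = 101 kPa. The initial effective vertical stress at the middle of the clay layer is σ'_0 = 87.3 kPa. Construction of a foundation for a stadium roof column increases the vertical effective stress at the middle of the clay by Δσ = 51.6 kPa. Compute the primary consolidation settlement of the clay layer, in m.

S_c ≈ 0.179 m

Final effective stress: σ'_f = 87.3 + 51.6 = 138.9 kPa.
σ'_f = 138.9 > σ'_p = 101 kPa, so the stress path crosses the preconsolidation pressure — recompression up to σ'_p, then virgin compression beyond:
S_c = H/(1+e₀)·[C_r·log₁₀(σ'_p/σ'_0) + C_c·log₁₀(σ'_f/σ'_p)]
    = 8/2.01 × [0.031×log₁₀(101/87.3) + 0.31×log₁₀(138.9/101)]
    = 3.9801 × [0.0019625 + 0.042898] = 0.1785 m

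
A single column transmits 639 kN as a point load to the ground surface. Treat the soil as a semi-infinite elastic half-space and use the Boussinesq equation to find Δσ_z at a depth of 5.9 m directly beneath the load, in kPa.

Δσ_z ≈ 8.76 kPa

Boussinesq vertical stress below a point load on an elastic half-space:
Δσ_z = 3P/(2πz²) · [1 + (r/z)²]^(−5/2)
r/z = 0/5.9 = 0; [1+(r/z)²]^(−5/2) = 1.
Δσ_z = 3×639/(2π×5.9²) × 1 = 8.7647 × 1 = 8.765 kPa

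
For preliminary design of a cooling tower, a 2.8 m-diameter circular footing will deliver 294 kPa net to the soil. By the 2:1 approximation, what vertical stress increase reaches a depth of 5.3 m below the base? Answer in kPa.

Δσ_z ≈ 35.1 kPa

By the 2:1 method the load spreads at 1 horizontal : 2 vertical, so at depth z the loaded area has grown by z in each plan dimension:
Δσ ≈ qD²/(D+z)² = 294×2.8²/(2.8+5.3)² = 35.131 kPa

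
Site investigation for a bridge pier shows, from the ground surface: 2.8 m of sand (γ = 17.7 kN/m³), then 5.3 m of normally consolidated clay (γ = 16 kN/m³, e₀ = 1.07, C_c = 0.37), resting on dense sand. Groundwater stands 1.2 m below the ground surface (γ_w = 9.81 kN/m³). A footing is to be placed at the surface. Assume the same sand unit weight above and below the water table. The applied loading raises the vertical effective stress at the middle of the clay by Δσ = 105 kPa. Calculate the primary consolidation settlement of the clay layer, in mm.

Mid-depth of clay below the ground surface: z = 2.8 + 5.3/2 = 5.45 m.
Total vertical stress at mid-clay: σ_v = 17.7×2.8 + 16×2.65 = 91.96 kPa.
Pore pressure: u = 9.81×(5.45 − 1.2) = 41.693 kPa.
Initial effective stress: σ'_0 = σ_v − u = 91.96 − 41.693 = 50.267 kPa.
Final effective stress: σ'_f = σ'_0 + Δσ = 50.267 + 105 = 155.27 kPa.
Normally consolidated clay, so the full stress increment lies on the virgin compression line:
S_c = C_c·H/(1+e₀)·log₁₀(σ'_f/σ'_0) = 0.37×5.3/(1+1.07)×log₁₀(155.27/50.267)
    = 0.94734 × 0.4898 = 0.464 m

S_c ≈ 464 mm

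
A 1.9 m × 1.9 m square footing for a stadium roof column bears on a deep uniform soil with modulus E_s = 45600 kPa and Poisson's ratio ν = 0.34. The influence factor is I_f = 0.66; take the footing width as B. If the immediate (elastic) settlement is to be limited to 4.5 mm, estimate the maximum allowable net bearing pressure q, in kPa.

q ≈ 185 kPa

S_e = q·B·(1−ν²)/E_s · I_f  ⇒  q = S_e·E_s / (B·(1−ν²)·I_f).
q = 0.0045 × 45600 / (1.9 × 0.8844 × 0.66) = 185 kPa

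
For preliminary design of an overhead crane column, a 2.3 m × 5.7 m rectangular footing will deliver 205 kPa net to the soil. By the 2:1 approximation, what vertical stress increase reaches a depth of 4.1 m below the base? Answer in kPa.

By the 2:1 method the load spreads at 1 horizontal : 2 vertical, so at depth z the loaded area has grown by z in each plan dimension:
Δσ = qBL/((B+z)(L+z)) = 205×2.3×5.7/((2.3+4.1)(5.7+4.1)) = 42.85 kPa

Δσ_z ≈ 42.9 kPa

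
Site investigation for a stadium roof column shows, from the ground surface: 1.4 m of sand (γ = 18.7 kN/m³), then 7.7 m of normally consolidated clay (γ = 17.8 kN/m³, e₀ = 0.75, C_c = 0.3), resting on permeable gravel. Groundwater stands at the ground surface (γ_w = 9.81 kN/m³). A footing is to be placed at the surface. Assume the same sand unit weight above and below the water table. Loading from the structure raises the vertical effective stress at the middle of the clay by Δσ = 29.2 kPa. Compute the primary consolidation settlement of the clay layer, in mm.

Mid-depth of clay below the ground surface: z = 1.4 + 7.7/2 = 5.25 m.
Total vertical stress at mid-clay: σ_v = 18.7×1.4 + 17.8×3.85 = 94.71 kPa.
Pore pressure: u = 9.81×(5.25 − 0) = 51.503 kPa.
Initial effective stress: σ'_0 = σ_v − u = 94.71 − 51.503 = 43.207 kPa.
Final effective stress: σ'_f = σ'_0 + Δσ = 43.207 + 29.2 = 72.407 kPa.
Normally consolidated clay, so the full stress increment lies on the virgin compression line:
S_c = C_c·H/(1+e₀)·log₁₀(σ'_f/σ'_0) = 0.3×7.7/(1+0.75)×log₁₀(72.407/43.207)
    = 1.32 × 0.22423 = 0.296 m

S_c ≈ 296 mm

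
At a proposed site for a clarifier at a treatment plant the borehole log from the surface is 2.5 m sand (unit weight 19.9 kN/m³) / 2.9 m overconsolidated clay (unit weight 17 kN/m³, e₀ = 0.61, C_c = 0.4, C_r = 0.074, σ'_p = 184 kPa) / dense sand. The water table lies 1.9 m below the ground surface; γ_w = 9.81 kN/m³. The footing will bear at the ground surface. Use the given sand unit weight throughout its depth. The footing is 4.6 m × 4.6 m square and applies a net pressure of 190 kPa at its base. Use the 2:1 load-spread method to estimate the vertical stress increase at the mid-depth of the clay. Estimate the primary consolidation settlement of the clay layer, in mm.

S_c ≈ 40.5 mm

Mid-depth of clay below the ground surface: z = 2.5 + 2.9/2 = 3.95 m.
Total vertical stress at mid-clay: σ_v = 19.9×2.5 + 17×1.45 = 74.4 kPa.
Pore pressure: u = 9.81×(3.95 − 1.9) = 20.11 kPa.
Initial effective stress: σ'_0 = σ_v − u = 74.4 − 20.11 = 54.29 kPa.
Stress increase at mid-clay by the 2:1 spreading method:
Δσ = qBL/((B+z)(L+z)) = 190×4.6×4.6/((4.6+3.95)(4.6+3.95)) = 54.997 kPa
Final effective stress: σ'_f = 54.29 + 54.997 = 109.29 kPa.
σ'_f = 109.29 ≤ σ'_p = 184 kPa, so the clay remains overconsolidated and only the recompression index applies:
S_c = C_r·H/(1+e₀)·log₁₀(σ'_f/σ'_0) = 0.074×2.9/1.61×log₁₀(109.29/54.29)
    = 0.13329 × 0.30386 = 0.0405 m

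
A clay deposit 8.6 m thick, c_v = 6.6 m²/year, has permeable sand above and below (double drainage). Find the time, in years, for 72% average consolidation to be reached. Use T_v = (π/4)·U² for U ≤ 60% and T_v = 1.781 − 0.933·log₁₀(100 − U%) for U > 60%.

Drainage path length: H_d = H/2 = 4.3 m (double drainage).
U > 60%: T_v = 1.781 − 0.933·log₁₀(100 − 72) = 0.4308.
t = T_v·H_d²/c_v = 0.4308×4.3²/6.6 = 1.207 years.

t ≈ 1.21 years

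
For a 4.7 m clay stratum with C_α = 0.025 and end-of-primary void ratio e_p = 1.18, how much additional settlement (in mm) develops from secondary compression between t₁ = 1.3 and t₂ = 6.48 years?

Secondary compression: S_s = C_α·H/(1+e_p)·log₁₀(t₂/t₁)
S_s = 0.025×4.7/(1+1.18)×log₁₀(6.48/1.3)
    = 0.0539 × 0.6976 = 0.0376 m

S_s ≈ 37.6 mm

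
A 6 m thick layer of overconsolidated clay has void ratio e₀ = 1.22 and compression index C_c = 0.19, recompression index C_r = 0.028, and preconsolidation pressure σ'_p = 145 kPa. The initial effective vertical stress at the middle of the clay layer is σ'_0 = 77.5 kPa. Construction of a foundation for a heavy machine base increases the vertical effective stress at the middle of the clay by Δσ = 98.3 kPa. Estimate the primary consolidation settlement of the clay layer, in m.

Final effective stress: σ'_f = 77.5 + 98.3 = 175.8 kPa.
σ'_f = 175.8 > σ'_p = 145 kPa, so the stress path crosses the preconsolidation pressure — recompression up to σ'_p, then virgin compression beyond:
S_c = H/(1+e₀)·[C_r·log₁₀(σ'_p/σ'_0) + C_c·log₁₀(σ'_f/σ'_p)]
    = 6/2.22 × [0.028×log₁₀(145/77.5) + 0.19×log₁₀(175.8/145)]
    = 2.7027 × [0.0076179 + 0.015894] = 0.06355 m

S_c ≈ 0.0635 m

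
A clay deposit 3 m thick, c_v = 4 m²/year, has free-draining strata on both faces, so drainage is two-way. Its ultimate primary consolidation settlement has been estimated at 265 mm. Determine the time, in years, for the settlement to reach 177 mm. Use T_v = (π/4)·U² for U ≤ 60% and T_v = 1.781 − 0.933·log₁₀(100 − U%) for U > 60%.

Drainage path length: H_d = H/2 = 1.5 m (double drainage).
U = S(t)/S_ult = 177/265 = 0.6679.
U > 60%: T_v = 1.781 − 0.933·log₁₀(100 − 66.792) = 0.36169.
t = T_v·H_d²/c_v = 0.36169×1.5²/4 = 0.2035 years.

t ≈ 0.203 years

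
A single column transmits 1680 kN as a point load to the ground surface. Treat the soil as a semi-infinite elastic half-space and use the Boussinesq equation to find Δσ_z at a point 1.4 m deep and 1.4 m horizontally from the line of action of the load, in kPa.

Δσ_z ≈ 72.3 kPa

Boussinesq vertical stress below a point load on an elastic half-space:
Δσ_z = 3P/(2πz²) · [1 + (r/z)²]^(−5/2)
r/z = 1.4/1.4 = 1; [1+(r/z)²]^(−5/2) = 0.17678.
Δσ_z = 3×1680/(2π×1.4²) × 0.17678 = 409.26 × 0.17678 = 72.35 kPa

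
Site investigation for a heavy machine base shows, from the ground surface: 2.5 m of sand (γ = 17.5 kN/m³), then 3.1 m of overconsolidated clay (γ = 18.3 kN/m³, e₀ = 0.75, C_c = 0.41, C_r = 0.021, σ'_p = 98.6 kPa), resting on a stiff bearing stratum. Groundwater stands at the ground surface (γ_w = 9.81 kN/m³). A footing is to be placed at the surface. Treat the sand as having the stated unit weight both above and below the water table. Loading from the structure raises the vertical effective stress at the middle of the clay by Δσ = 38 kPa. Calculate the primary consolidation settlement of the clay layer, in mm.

Mid-depth of clay below the ground surface: z = 2.5 + 3.1/2 = 4.05 m.
Total vertical stress at mid-clay: σ_v = 17.5×2.5 + 18.3×1.55 = 72.115 kPa.
Pore pressure: u = 9.81×(4.05 − 0) = 39.73 kPa.
Initial effective stress: σ'_0 = σ_v − u = 72.115 − 39.73 = 32.385 kPa.
Final effective stress: σ'_f = 32.385 + 38 = 70.385 kPa.
σ'_f = 70.385 ≤ σ'_p = 98.6 kPa, so the clay remains overconsolidated and only the recompression index applies:
S_c = C_r·H/(1+e₀)·log₁₀(σ'_f/σ'_0) = 0.021×3.1/1.75×log₁₀(70.385/32.385)
    = 0.037199 × 0.33714 = 0.01254 m

S_c ≈ 12.5 mm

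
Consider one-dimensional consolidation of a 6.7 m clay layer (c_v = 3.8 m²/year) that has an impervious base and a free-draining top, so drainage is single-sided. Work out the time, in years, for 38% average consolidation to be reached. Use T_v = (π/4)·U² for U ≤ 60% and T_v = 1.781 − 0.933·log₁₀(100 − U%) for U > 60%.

Drainage path length: H_d = H = 6.7 m (single drainage).
U ≤ 60%: T_v = (π/4)·U² = (π/4)×0.38² = 0.11341.
t = T_v·H_d²/c_v = 0.11341×6.7²/3.8 = 1.34 years.

t ≈ 1.34 years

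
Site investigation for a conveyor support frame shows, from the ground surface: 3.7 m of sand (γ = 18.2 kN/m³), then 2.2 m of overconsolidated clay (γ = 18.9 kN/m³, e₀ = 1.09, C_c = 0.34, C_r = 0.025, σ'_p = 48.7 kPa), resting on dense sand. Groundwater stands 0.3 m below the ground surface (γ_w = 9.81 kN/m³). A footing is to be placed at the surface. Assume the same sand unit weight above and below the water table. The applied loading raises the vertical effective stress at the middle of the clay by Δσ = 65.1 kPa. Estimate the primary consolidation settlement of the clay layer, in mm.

Mid-depth of clay below the ground surface: z = 3.7 + 2.2/2 = 4.8 m.
Total vertical stress at mid-clay: σ_v = 18.2×3.7 + 18.9×1.1 = 88.13 kPa.
Pore pressure: u = 9.81×(4.8 − 0.3) = 44.145 kPa.
Initial effective stress: σ'_0 = σ_v − u = 88.13 − 44.145 = 43.985 kPa.
Final effective stress: σ'_f = 43.985 + 65.1 = 109.08 kPa.
σ'_f = 109.08 > σ'_p = 48.7 kPa, so the stress path crosses the preconsolidation pressure — recompression up to σ'_p, then virgin compression beyond:
S_c = H/(1+e₀)·[C_r·log₁₀(σ'_p/σ'_0) + C_c·log₁₀(σ'_f/σ'_p)]
    = 2.2/2.09 × [0.025×log₁₀(48.7/43.985) + 0.34×log₁₀(109.08/48.7)]
    = 1.0526 × [0.0011056 + 0.11907] = 0.1265 m

S_c ≈ 126 mm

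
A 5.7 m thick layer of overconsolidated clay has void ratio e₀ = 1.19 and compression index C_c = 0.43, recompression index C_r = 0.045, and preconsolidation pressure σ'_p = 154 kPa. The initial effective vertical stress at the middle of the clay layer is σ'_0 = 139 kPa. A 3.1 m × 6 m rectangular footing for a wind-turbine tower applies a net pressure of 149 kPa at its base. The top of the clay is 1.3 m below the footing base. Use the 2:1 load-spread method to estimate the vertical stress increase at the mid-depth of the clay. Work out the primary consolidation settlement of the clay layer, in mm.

S_c ≈ 71.9 mm

Mid-depth of clay below the footing base: z = 1.3 + 5.7/2 = 4.15 m.
Stress increase at mid-clay by the 2:1 spreading method:
Δσ = qBL/((B+z)(L+z)) = 149×3.1×6/((3.1+4.15)(6+4.15)) = 37.661 kPa
Final effective stress: σ'_f = 139 + 37.661 = 176.66 kPa.
σ'_f = 176.66 > σ'_p = 154 kPa, so the stress path crosses the preconsolidation pressure — recompression up to σ'_p, then virgin compression beyond:
S_c = H/(1+e₀)·[C_r·log₁₀(σ'_p/σ'_0) + C_c·log₁₀(σ'_f/σ'_p)]
    = 5.7/2.19 × [0.045×log₁₀(154/139) + 0.43×log₁₀(176.66/154)]
    = 2.6027 × [0.0020028 + 0.025636] = 0.07194 m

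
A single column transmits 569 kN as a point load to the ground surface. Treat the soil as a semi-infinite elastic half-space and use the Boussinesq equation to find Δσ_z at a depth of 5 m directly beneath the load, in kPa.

Boussinesq vertical stress below a point load on an elastic half-space:
Δσ_z = 3P/(2πz²) · [1 + (r/z)²]^(−5/2)
r/z = 0/5 = 0; [1+(r/z)²]^(−5/2) = 1.
Δσ_z = 3×569/(2π×5²) × 1 = 10.867 × 1 = 10.87 kPa

Δσ_z ≈ 10.9 kPa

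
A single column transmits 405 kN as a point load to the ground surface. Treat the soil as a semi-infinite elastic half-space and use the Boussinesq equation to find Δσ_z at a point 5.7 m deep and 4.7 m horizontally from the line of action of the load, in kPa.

Δσ_z ≈ 1.63 kPa

Boussinesq vertical stress below a point load on an elastic half-space:
Δσ_z = 3P/(2πz²) · [1 + (r/z)²]^(−5/2)
r/z = 4.7/5.7 = 0.82456; [1+(r/z)²]^(−5/2) = 0.27339.
Δσ_z = 3×405/(2π×5.7²) × 0.27339 = 5.9518 × 0.27339 = 1.627 kPa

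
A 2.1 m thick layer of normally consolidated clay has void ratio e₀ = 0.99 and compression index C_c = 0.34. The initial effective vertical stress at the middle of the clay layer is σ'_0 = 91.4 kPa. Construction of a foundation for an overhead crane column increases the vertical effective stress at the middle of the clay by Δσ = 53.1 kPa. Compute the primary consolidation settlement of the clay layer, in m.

Final effective stress: σ'_f = σ'_0 + Δσ = 91.4 + 53.1 = 144.5 kPa.
Normally consolidated clay, so the full stress increment lies on the virgin compression line:
S_c = C_c·H/(1+e₀)·log₁₀(σ'_f/σ'_0) = 0.34×2.1/(1+0.99)×log₁₀(144.5/91.4)
    = 0.35879 × 0.19892 = 0.07137 m

S_c ≈ 0.0714 m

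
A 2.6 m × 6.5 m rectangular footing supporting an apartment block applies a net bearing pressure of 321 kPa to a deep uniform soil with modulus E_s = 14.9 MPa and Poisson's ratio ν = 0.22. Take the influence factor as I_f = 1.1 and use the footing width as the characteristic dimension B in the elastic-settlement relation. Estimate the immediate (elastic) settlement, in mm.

S_e ≈ 58.6 mm

Immediate (elastic) settlement: S_e = q·B·(1−ν²)/E_s · I_f.
E_s = 14.9 MPa = 14900 kPa.
S_e = 321 × 2.6 × (1 − 0.22²) / 14900 × 1.1
    = 321 × 2.6 × 0.9516 / 14900 × 1.1
    = 0.05863 m = 58.63 mm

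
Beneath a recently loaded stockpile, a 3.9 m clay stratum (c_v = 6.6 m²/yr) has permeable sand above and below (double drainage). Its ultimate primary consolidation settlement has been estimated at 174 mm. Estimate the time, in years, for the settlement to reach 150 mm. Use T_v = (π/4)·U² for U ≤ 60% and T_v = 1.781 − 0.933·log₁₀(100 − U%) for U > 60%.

t ≈ 0.413 years

Drainage path length: H_d = H/2 = 1.95 m (double drainage).
U = S(t)/S_ult = 150/174 = 0.8621.
U > 60%: T_v = 1.781 − 0.933·log₁₀(100 − 86.207) = 0.7177.
t = T_v·H_d²/c_v = 0.7177×1.95²/6.6 = 0.4135 years.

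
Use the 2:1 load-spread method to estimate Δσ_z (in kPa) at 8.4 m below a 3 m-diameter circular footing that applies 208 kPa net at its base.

By the 2:1 method the load spreads at 1 horizontal : 2 vertical, so at depth z the loaded area has grown by z in each plan dimension:
Δσ ≈ qD²/(D+z)² = 208×3²/(3+8.4)² = 14.404 kPa

Δσ_z ≈ 14.4 kPa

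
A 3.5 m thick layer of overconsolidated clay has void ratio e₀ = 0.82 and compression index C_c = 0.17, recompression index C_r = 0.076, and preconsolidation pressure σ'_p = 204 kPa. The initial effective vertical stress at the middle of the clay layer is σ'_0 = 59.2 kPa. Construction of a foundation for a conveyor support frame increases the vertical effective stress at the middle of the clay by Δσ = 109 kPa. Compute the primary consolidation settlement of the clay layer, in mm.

S_c ≈ 66.3 mm

Final effective stress: σ'_f = 59.2 + 109 = 168.2 kPa.
σ'_f = 168.2 ≤ σ'_p = 204 kPa, so the clay remains overconsolidated and only the recompression index applies:
S_c = C_r·H/(1+e₀)·log₁₀(σ'_f/σ'_0) = 0.076×3.5/1.82×log₁₀(168.2/59.2)
    = 0.14616 × 0.4535 = 0.06628 m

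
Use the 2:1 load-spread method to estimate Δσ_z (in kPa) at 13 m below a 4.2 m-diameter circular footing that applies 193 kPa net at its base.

By the 2:1 method the load spreads at 1 horizontal : 2 vertical, so at depth z the loaded area has grown by z in each plan dimension:
Δσ ≈ qD²/(D+z)² = 193×4.2²/(4.2+13)² = 11.508 kPa

Δσ_z ≈ 11.5 kPa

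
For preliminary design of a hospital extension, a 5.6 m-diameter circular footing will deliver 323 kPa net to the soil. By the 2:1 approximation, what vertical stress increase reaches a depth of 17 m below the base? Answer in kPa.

Δσ_z ≈ 19.8 kPa

By the 2:1 method the load spreads at 1 horizontal : 2 vertical, so at depth z the loaded area has grown by z in each plan dimension:
Δσ ≈ qD²/(D+z)² = 323×5.6²/(5.6+17)² = 19.832 kPa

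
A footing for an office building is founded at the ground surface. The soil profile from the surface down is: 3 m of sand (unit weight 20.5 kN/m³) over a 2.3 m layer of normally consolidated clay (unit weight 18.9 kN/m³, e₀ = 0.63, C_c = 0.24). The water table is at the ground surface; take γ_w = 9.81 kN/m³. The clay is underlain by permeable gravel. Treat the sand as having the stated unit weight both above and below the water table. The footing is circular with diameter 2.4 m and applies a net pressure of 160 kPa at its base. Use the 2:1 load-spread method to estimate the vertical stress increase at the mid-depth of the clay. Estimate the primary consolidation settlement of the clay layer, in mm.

Mid-depth of clay below the ground surface: z = 3 + 2.3/2 = 4.15 m.
Total vertical stress at mid-clay: σ_v = 20.5×3 + 18.9×1.15 = 83.235 kPa.
Pore pressure: u = 9.81×(4.15 − 0) = 40.712 kPa.
Initial effective stress: σ'_0 = σ_v − u = 83.235 − 40.712 = 42.523 kPa.
Stress increase at mid-clay by the 2:1 spreading method:
Δσ ≈ qD²/(D+z)² = 160×2.4²/(2.4+4.15)² = 21.481 kPa
Final effective stress: σ'_f = σ'_0 + Δσ = 42.523 + 21.481 = 64.004 kPa.
Normally consolidated clay, so the full stress increment lies on the virgin compression line:
S_c = C_c·H/(1+e₀)·log₁₀(σ'_f/σ'_0) = 0.24×2.3/(1+0.63)×log₁₀(64.004/42.523)
    = 0.33865 × 0.17758 = 0.06014 m

S_c ≈ 60.1 mm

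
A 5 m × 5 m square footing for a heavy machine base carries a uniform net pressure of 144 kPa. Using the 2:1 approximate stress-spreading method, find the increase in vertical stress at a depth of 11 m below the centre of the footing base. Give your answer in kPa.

By the 2:1 method the load spreads at 1 horizontal : 2 vertical, so at depth z the loaded area has grown by z in each plan dimension:
Δσ = qBL/((B+z)(L+z)) = 144×5×5/((5+11)(5+11)) = 14.062 kPa

Δσ_z ≈ 14.1 kPa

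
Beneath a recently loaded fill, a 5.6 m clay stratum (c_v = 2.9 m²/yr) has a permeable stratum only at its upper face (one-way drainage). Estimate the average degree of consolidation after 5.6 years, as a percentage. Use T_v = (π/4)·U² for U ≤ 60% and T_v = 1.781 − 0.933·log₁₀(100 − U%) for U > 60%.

U ≈ 77.4 %

Drainage path length: H_d = H = 5.6 m (single drainage).
T_v = c_v·t/H_d² = 2.9×5.6/5.6² = 0.51786.
T_v = 0.51786 corresponds to the U > 60% branch:
U = 1 − 10^((1.781 − T_v)/0.933)/100 = 0.7741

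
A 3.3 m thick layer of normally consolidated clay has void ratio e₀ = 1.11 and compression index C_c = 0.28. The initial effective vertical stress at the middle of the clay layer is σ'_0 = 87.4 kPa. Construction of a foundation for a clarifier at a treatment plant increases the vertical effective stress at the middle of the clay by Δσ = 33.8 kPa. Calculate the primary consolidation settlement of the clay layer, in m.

S_c ≈ 0.0622 m

Final effective stress: σ'_f = σ'_0 + Δσ = 87.4 + 33.8 = 121.2 kPa.
Normally consolidated clay, so the full stress increment lies on the virgin compression line:
S_c = C_c·H/(1+e₀)·log₁₀(σ'_f/σ'_0) = 0.28×3.3/(1+1.11)×log₁₀(121.2/87.4)
    = 0.43791 × 0.14199 = 0.06218 m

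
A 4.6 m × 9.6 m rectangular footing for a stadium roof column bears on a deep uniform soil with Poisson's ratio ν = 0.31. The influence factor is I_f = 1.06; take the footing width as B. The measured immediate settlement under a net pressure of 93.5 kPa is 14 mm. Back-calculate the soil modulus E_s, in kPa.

S_e = q·B·(1−ν²)/E_s · I_f  ⇒  E_s = q·B·(1−ν²)·I_f / S_e.
E_s = 93.5 × 4.6 × 0.9039 × 1.06 / 0.014 = 29440 kPa

E_s ≈ 29400 kPa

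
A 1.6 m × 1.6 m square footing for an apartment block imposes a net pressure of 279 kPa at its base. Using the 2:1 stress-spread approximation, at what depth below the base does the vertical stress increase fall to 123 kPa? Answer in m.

z ≈ 0.81 m

2:1 spreading — at depth z the loaded area has grown by z in each plan dimension:
qB²/(B+z)² = Δσ_z ⇒ z = B(√(q/Δσ_z) − 1) = 1.6×(√(279/123) − 1) = 0.8097 m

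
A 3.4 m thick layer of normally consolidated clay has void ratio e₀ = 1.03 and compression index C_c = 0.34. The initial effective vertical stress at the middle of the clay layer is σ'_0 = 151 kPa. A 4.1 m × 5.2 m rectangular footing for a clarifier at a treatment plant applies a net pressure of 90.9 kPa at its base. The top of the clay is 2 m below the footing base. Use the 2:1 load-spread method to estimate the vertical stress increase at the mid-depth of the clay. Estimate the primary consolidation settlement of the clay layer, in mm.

S_c ≈ 42 mm

Mid-depth of clay below the footing base: z = 2 + 3.4/2 = 3.7 m.
Stress increase at mid-clay by the 2:1 spreading method:
Δσ = qBL/((B+z)(L+z)) = 90.9×4.1×5.2/((4.1+3.7)(5.2+3.7)) = 27.917 kPa
Final effective stress: σ'_f = σ'_0 + Δσ = 151 + 27.917 = 178.92 kPa.
Normally consolidated clay, so the full stress increment lies on the virgin compression line:
S_c = C_c·H/(1+e₀)·log₁₀(σ'_f/σ'_0) = 0.34×3.4/(1+1.03)×log₁₀(178.92/151)
    = 0.56946 × 0.073682 = 0.04196 m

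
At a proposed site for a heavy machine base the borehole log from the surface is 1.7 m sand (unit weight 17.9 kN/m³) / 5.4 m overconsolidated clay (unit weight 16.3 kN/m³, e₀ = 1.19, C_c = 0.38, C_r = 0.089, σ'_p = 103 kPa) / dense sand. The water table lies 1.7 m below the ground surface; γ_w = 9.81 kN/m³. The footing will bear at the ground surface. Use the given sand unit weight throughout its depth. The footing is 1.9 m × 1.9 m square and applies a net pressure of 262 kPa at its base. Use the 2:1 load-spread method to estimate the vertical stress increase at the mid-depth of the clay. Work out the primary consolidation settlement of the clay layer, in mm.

S_c ≈ 38.5 mm

Mid-depth of clay below the ground surface: z = 1.7 + 5.4/2 = 4.4 m.
Total vertical stress at mid-clay: σ_v = 17.9×1.7 + 16.3×2.7 = 74.44 kPa.
Pore pressure: u = 9.81×(4.4 − 1.7) = 26.487 kPa.
Initial effective stress: σ'_0 = σ_v − u = 74.44 − 26.487 = 47.953 kPa.
Stress increase at mid-clay by the 2:1 spreading method:
Δσ = qBL/((B+z)(L+z)) = 262×1.9×1.9/((1.9+4.4)(1.9+4.4)) = 23.83 kPa
Final effective stress: σ'_f = 47.953 + 23.83 = 71.783 kPa.
σ'_f = 71.783 ≤ σ'_p = 103 kPa, so the clay remains overconsolidated and only the recompression index applies:
S_c = C_r·H/(1+e₀)·log₁₀(σ'_f/σ'_0) = 0.089×5.4/2.19×log₁₀(71.783/47.953)
    = 0.21946 × 0.17521 = 0.03845 m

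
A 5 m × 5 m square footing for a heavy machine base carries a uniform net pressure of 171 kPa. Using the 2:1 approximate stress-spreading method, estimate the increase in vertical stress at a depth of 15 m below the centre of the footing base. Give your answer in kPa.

Δσ_z ≈ 10.7 kPa

By the 2:1 method the load spreads at 1 horizontal : 2 vertical, so at depth z the loaded area has grown by z in each plan dimension:
Δσ = qBL/((B+z)(L+z)) = 171×5×5/((5+15)(5+15)) = 10.688 kPa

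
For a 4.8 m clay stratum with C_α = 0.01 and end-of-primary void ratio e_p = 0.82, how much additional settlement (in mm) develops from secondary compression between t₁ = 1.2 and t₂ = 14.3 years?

Secondary compression: S_s = C_α·H/(1+e_p)·log₁₀(t₂/t₁)
S_s = 0.01×4.8/(1+0.82)×log₁₀(14.3/1.2)
    = 0.02637 × 1.076 = 0.02838 m

S_s ≈ 28.4 mm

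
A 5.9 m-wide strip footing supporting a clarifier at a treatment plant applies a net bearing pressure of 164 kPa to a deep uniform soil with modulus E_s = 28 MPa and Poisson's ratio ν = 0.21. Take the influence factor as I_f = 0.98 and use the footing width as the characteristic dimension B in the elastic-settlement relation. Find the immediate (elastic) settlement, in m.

S_e ≈ 0.0324 m

Immediate (elastic) settlement: S_e = q·B·(1−ν²)/E_s · I_f.
E_s = 28 MPa = 28000 kPa.
S_e = 164 × 5.9 × (1 − 0.21²) / 28000 × 0.98
    = 164 × 5.9 × 0.9559 / 28000 × 0.98
    = 0.03237 m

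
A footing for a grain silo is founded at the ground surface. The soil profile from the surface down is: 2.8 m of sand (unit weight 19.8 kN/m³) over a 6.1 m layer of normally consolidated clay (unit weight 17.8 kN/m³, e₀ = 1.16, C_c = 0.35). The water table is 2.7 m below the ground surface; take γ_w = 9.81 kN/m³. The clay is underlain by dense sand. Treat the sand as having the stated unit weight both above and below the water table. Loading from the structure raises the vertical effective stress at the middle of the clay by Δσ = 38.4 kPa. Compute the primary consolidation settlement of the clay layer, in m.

S_c ≈ 0.17 m

Mid-depth of clay below the ground surface: z = 2.8 + 6.1/2 = 5.85 m.
Total vertical stress at mid-clay: σ_v = 19.8×2.8 + 17.8×3.05 = 109.73 kPa.
Pore pressure: u = 9.81×(5.85 − 2.7) = 30.902 kPa.
Initial effective stress: σ'_0 = σ_v − u = 109.73 − 30.902 = 78.828 kPa.
Final effective stress: σ'_f = σ'_0 + Δσ = 78.828 + 38.4 = 117.23 kPa.
Normally consolidated clay, so the full stress increment lies on the virgin compression line:
S_c = C_c·H/(1+e₀)·log₁₀(σ'_f/σ'_0) = 0.35×6.1/(1+1.16)×log₁₀(117.23/78.828)
    = 0.98843 × 0.17236 = 0.1704 m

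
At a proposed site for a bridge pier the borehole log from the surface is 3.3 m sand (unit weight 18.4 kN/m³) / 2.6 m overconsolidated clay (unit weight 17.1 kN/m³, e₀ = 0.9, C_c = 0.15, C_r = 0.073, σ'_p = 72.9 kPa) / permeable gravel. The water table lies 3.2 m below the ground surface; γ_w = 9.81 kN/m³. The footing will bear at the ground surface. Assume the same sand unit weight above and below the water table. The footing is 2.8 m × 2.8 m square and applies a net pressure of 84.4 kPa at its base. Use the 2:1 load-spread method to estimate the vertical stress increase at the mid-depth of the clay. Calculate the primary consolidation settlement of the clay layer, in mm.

Mid-depth of clay below the ground surface: z = 3.3 + 2.6/2 = 4.6 m.
Total vertical stress at mid-clay: σ_v = 18.4×3.3 + 17.1×1.3 = 82.95 kPa.
Pore pressure: u = 9.81×(4.6 − 3.2) = 13.734 kPa.
Initial effective stress: σ'_0 = σ_v − u = 82.95 − 13.734 = 69.216 kPa.
Stress increase at mid-clay by the 2:1 spreading method:
Δσ = qBL/((B+z)(L+z)) = 84.4×2.8×2.8/((2.8+4.6)(2.8+4.6)) = 12.084 kPa
Final effective stress: σ'_f = 69.216 + 12.084 = 81.3 kPa.
σ'_f = 81.3 > σ'_p = 72.9 kPa, so the stress path crosses the preconsolidation pressure — recompression up to σ'_p, then virgin compression beyond:
S_c = H/(1+e₀)·[C_r·log₁₀(σ'_p/σ'_0) + C_c·log₁₀(σ'_f/σ'_p)]
    = 2.6/1.9 × [0.073×log₁₀(72.9/69.216) + 0.15×log₁₀(81.3/72.9)]
    = 1.3684 × [0.001644 + 0.0071045] = 0.01197 m

S_c ≈ 12 mm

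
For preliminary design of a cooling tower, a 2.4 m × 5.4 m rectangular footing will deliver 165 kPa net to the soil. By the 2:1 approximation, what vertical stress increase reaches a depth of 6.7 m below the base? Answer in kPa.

Δσ_z ≈ 19.4 kPa

By the 2:1 method the load spreads at 1 horizontal : 2 vertical, so at depth z the loaded area has grown by z in each plan dimension:
Δσ = qBL/((B+z)(L+z)) = 165×2.4×5.4/((2.4+6.7)(5.4+6.7)) = 19.421 kPa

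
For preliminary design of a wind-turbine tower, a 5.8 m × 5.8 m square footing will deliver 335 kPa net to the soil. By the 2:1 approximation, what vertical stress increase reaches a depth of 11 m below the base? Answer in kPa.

Δσ_z ≈ 39.9 kPa

By the 2:1 method the load spreads at 1 horizontal : 2 vertical, so at depth z the loaded area has grown by z in each plan dimension:
Δσ = qBL/((B+z)(L+z)) = 335×5.8×5.8/((5.8+11)(5.8+11)) = 39.928 kPa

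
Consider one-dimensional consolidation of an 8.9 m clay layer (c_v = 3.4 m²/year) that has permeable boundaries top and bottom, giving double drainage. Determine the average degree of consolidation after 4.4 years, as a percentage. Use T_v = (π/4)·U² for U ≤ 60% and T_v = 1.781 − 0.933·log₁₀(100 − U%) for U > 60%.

U ≈ 87.4 %

Drainage path length: H_d = H/2 = 4.45 m (double drainage).
T_v = c_v·t/H_d² = 3.4×4.4/4.45² = 0.75546.
T_v = 0.75546 corresponds to the U > 60% branch:
U = 1 − 10^((1.781 − T_v)/0.933)/100 = 0.8743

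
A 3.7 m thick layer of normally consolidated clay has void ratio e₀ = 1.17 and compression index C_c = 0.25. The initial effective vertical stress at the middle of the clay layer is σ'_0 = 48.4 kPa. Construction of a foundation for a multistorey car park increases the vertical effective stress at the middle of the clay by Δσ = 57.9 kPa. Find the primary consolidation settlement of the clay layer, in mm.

S_c ≈ 146 mm

Final effective stress: σ'_f = σ'_0 + Δσ = 48.4 + 57.9 = 106.3 kPa.
Normally consolidated clay, so the full stress increment lies on the virgin compression line:
S_c = C_c·H/(1+e₀)·log₁₀(σ'_f/σ'_0) = 0.25×3.7/(1+1.17)×log₁₀(106.3/48.4)
    = 0.42627 × 0.34169 = 0.1457 m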